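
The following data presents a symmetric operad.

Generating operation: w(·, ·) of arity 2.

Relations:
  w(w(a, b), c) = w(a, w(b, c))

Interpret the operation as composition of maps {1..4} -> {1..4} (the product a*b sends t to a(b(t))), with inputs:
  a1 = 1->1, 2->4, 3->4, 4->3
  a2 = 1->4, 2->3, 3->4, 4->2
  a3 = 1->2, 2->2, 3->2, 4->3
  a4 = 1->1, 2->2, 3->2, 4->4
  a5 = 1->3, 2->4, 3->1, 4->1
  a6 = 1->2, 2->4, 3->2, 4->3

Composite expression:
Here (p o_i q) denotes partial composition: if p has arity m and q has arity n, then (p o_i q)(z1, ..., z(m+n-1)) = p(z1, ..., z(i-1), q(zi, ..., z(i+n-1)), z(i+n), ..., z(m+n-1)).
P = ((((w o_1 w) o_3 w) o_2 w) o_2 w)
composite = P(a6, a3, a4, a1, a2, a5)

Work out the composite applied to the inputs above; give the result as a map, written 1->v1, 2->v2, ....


1->4, 2->2, 3->4, 4->4

w(a3, a4) = 1->2, 2->2, 3->2, 4->3
w(w(a3, a4), a1) = 1->2, 2->3, 3->3, 4->2
w(a6, w(w(a3, a4), a1)) = 1->4, 2->2, 3->2, 4->4
w(a2, a5) = 1->4, 2->2, 3->4, 4->4
w(w(a6, w(w(a3, a4), a1)), w(a2, a5)) = 1->4, 2->2, 3->4, 4->4


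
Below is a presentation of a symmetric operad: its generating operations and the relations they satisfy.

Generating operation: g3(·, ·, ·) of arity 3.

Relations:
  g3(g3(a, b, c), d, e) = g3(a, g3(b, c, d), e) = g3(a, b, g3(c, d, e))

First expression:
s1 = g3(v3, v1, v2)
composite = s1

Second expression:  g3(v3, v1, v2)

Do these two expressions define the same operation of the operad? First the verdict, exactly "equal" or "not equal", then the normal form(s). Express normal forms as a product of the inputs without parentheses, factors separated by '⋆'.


equal: each reduces to v3 ⋆ v1 ⋆ v2

The first expression, normalized: v3 ⋆ v1 ⋆ v2
The second expression, normalized: v3 ⋆ v1 ⋆ v2
Both agree, so they are equal.


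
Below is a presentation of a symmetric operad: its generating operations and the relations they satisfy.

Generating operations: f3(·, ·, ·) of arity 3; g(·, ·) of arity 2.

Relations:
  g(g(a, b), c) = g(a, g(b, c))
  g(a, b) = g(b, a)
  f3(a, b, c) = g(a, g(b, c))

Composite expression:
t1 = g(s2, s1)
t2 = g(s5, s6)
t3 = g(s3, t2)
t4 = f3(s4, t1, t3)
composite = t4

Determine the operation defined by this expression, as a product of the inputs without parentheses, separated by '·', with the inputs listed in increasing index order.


s1 · s2 · s3 · s4 · s5 · s6

Any arrangement under f3 is one operation, so sort the s-inputs.
g(s2, s1) unparenthesizes to s2 · s1
g(s5, s6) unparenthesizes to s5 · s6
g(s3, g(s5, s6)) unparenthesizes to s3 · s5 · s6
f3(s4, g(s2, s1), g(s3, g(s5, s6))) unparenthesizes to s4 · s2 · s1 · s3 · s5 · s6
the factors in increasing index order: s1 · s2 · s3 · s4 · s5 · s6


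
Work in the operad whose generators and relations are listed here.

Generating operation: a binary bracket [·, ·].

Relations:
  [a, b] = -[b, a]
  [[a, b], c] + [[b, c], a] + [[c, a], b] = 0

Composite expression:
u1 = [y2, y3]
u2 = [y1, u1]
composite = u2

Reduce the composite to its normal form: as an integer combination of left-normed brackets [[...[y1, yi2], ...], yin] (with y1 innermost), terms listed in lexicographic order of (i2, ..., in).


In the tensor algebra, words opening y1 carry the y1-anchored form.
Composite bracket: [y1, [y2, y3]]
Full expansion: 4 signed words from ab - ba (2^2 = 4).
Collect the words opening with y1:
  y1y2y3 (sign +1) contributes +[[y1, y2], y3]
  y1y3y2 (sign -1) contributes -[[y1, y3], y2]

[[y1, y2], y3] - [[y1, y3], y2]


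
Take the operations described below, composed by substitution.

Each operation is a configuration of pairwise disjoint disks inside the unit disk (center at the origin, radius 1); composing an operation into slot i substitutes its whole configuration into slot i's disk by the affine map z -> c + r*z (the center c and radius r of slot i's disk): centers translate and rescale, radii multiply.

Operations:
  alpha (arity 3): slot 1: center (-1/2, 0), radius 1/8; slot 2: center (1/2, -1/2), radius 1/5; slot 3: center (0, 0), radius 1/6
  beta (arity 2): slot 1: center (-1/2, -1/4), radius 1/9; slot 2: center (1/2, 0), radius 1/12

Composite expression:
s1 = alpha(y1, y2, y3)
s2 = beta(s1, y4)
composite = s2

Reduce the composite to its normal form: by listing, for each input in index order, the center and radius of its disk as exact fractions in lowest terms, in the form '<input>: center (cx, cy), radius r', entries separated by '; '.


y1: center (-5/9, -1/4), radius 1/72; y2: center (-4/9, -11/36), radius 1/45; y3: center (-1/2, -1/4), radius 1/54; y4: center (1/2, 0), radius 1/12


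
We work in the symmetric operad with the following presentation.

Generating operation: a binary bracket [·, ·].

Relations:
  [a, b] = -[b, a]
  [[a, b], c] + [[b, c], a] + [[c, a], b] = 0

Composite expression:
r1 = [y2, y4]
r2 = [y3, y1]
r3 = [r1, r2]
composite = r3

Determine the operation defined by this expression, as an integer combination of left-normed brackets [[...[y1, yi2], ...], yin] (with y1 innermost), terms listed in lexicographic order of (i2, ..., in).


Expand each bracket as ab - ba; the y1-initial words give the coefficients.
Composite bracket: [[y2, y4], [y3, y1]]
Full expansion: 8 signed words from ab - ba (2^3 = 8).
Collect the words opening with y1:
  the word y1y3y2y4 carries sign +1 and contributes +[[[y1, y3], y2], y4]
  the word y1y3y4y2 carries sign -1 and contributes -[[[y1, y3], y4], y2]

[[[y1, y3], y2], y4] - [[[y1, y3], y4], y2]


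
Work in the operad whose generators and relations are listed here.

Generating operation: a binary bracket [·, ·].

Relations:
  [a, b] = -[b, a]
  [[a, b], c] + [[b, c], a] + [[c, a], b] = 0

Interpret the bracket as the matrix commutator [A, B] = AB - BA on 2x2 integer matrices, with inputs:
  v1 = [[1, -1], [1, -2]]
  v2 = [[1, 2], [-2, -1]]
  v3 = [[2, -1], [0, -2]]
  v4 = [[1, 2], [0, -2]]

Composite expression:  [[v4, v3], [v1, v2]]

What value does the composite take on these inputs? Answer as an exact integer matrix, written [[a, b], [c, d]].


[[-88, 0], [0, 88]]

[v4, v3] = [[0, -11], [0, 0]]
[v1, v2] = [[0, 8], [8, 0]]
[[v4, v3], [v1, v2]] = [[-88, 0], [0, 88]]


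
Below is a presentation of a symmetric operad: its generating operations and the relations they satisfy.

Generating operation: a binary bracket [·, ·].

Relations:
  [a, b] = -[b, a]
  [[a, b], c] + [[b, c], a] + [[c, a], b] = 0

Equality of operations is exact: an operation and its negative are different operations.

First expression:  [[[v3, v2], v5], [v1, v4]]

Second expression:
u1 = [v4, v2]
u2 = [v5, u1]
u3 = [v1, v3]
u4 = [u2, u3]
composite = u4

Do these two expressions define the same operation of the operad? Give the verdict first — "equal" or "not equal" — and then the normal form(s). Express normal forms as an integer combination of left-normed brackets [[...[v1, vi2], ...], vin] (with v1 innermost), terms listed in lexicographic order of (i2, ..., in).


The first expression reduces to [[[[v1, v4], v2], v3], v5] - [[[[v1, v4], v3], v2], v5] - [[[[v1, v4], v5], v2], v3] + [[[[v1, v4], v5], v3], v2]
The second expression reduces to -[[[[v1, v3], v2], v4], v5] + [[[[v1, v3], v4], v2], v5] + [[[[v1, v3], v5], v2], v4] - [[[[v1, v3], v5], v4], v2]
The forms do not match — not equal.

not equal; the first gives [[[[v1, v4], v2], v3], v5] - [[[[v1, v4], v3], v2], v5] - [[[[v1, v4], v5], v2], v3] + [[[[v1, v4], v5], v3], v2] and the second -[[[[v1, v3], v2], v4], v5] + [[[[v1, v3], v4], v2], v5] + [[[[v1, v3], v5], v2], v4] - [[[[v1, v3], v5], v4], v2]


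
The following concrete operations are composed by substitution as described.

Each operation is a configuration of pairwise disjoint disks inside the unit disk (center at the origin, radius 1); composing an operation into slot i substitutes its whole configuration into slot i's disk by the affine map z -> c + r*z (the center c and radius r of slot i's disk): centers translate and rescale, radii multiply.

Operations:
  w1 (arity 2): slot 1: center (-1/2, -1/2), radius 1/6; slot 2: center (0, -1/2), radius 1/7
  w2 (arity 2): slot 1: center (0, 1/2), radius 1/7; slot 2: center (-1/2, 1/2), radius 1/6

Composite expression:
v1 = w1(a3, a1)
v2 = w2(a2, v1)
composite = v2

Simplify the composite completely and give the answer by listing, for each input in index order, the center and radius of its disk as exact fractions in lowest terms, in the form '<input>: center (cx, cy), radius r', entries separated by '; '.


a1: center (-1/2, 5/12), radius 1/42; a2: center (0, 1/2), radius 1/7; a3: center (-7/12, 5/12), radius 1/36

Follow each a-input down from w2: c' goes to c + r*c', radius to r*r'.
for a2, the 1-step affine chain lands on center (0, 1/2), radius 1/7
for a3, the 2-step affine chain lands on center (-7/12, 5/12), radius 1/36
for a1, the 2-step affine chain lands on center (-1/2, 5/12), radius 1/42


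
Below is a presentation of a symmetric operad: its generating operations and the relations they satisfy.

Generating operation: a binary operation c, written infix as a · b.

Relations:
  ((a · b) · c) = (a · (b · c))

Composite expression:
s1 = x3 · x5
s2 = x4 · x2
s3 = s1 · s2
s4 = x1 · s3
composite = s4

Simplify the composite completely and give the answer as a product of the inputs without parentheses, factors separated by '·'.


x1 · x3 · x5 · x4 · x2

Associativity of c dissolves the nesting; only the x-input order survives.
(x3 · x5) collapses to x3 · x5
(x4 · x2) collapses to x4 · x2
((x3 · x5) · (x4 · x2)) collapses to x3 · x5 · x4 · x2
(x1 · ((x3 · x5) · (x4 · x2))) collapses to x1 · x3 · x5 · x4 · x2


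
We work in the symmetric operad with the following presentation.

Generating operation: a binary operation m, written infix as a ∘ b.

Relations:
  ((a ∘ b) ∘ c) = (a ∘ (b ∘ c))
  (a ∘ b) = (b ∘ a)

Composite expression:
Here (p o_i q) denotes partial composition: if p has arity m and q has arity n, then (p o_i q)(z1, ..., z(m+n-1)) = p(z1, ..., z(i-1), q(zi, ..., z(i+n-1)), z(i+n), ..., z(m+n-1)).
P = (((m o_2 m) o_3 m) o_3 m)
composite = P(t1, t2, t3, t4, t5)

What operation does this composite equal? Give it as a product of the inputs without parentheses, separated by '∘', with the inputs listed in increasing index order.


t1 ∘ t2 ∘ t3 ∘ t4 ∘ t5

Both nesting and order wash out for m; what remains is which t's occur.
(t3 ∘ t4) reduces to t3 ∘ t4
((t3 ∘ t4) ∘ t5) reduces to t3 ∘ t4 ∘ t5
(t2 ∘ ((t3 ∘ t4) ∘ t5)) reduces to t2 ∘ t3 ∘ t4 ∘ t5
(t1 ∘ (t2 ∘ ((t3 ∘ t4) ∘ t5))) reduces to t1 ∘ t2 ∘ t3 ∘ t4 ∘ t5
commutativity sorts the factors: t1 ∘ t2 ∘ t3 ∘ t4 ∘ t5


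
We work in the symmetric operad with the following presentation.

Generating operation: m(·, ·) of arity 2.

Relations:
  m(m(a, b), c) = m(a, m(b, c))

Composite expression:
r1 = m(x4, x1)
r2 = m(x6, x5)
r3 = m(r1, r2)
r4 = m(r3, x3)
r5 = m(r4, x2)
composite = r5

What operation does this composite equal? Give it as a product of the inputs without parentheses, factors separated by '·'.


x4 · x1 · x6 · x5 · x3 · x2

Key point: m is associative — brackets drop, the x-order remains.
m(x4, x1) linearizes to x4 · x1
m(x6, x5) linearizes to x6 · x5
m(m(x4, x1), m(x6, x5)) linearizes to x4 · x1 · x6 · x5
m(m(m(x4, x1), m(x6, x5)), x3) linearizes to x4 · x1 · x6 · x5 · x3
m(m(m(m(x4, x1), m(x6, x5)), x3), x2) linearizes to x4 · x1 · x6 · x5 · x3 · x2


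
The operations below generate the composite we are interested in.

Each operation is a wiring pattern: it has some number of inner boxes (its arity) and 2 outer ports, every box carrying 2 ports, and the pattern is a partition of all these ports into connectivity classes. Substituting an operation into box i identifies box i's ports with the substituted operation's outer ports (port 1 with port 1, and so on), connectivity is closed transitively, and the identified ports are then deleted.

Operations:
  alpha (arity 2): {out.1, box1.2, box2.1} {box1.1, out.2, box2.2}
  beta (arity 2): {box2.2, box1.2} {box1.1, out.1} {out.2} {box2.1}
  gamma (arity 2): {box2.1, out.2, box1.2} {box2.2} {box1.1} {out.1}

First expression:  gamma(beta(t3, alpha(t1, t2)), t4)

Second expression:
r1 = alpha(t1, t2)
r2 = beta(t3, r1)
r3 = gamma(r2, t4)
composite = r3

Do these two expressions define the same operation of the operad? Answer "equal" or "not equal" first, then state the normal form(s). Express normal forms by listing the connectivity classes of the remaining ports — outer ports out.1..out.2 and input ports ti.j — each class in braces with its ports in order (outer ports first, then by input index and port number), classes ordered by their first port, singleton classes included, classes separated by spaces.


The first expression, normalized: {out.1} {out.2, t4.1} {t1.1, t2.2, t3.2} {t1.2, t2.1} {t3.1} {t4.2}
The second expression, normalized: {out.1} {out.2, t4.1} {t1.1, t2.2, t3.2} {t1.2, t2.1} {t3.1} {t4.2}
Same normal form: equal.

equal; the common form is {out.1} {out.2, t4.1} {t1.1, t2.2, t3.2} {t1.2, t2.1} {t3.1} {t4.2}


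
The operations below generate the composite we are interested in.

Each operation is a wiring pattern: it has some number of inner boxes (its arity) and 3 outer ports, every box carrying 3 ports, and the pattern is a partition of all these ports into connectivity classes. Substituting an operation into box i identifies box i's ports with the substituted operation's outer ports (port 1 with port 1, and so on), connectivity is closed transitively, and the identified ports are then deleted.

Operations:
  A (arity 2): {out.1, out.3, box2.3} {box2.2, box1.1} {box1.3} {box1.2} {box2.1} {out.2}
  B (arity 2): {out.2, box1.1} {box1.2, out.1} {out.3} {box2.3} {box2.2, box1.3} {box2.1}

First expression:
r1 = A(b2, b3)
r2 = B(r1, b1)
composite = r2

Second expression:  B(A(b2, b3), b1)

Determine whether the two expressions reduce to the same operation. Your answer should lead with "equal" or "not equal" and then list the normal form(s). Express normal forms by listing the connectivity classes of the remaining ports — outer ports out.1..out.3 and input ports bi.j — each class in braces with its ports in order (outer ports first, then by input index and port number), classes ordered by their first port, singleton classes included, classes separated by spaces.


equal: each reduces to {out.1} {out.2, b1.2, b3.3} {out.3} {b1.1} {b1.3} {b2.1, b3.2} {b2.2} {b2.3} {b3.1}

In normal form, the first expression is {out.1} {out.2, b1.2, b3.3} {out.3} {b1.1} {b1.3} {b2.1, b3.2} {b2.2} {b2.3} {b3.1}
In normal form, the second expression is {out.1} {out.2, b1.2, b3.3} {out.3} {b1.1} {b1.3} {b2.1, b3.2} {b2.2} {b2.3} {b3.1}
Both agree, so they are equal.


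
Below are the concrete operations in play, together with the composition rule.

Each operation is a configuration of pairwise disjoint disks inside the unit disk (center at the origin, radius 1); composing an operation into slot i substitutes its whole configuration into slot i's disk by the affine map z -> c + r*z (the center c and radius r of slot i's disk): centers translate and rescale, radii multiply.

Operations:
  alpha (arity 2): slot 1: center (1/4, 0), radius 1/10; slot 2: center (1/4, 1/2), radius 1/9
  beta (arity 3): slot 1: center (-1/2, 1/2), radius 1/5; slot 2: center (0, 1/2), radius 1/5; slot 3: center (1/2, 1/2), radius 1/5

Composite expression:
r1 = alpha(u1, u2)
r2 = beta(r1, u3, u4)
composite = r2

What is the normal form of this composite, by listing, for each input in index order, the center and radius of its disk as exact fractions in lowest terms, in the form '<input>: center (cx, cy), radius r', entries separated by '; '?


Each u-disk chains the slot maps above it in beta; radii multiply.
u1: after 2 affine steps, its disk has center (-9/20, 1/2), radius 1/50
u2: after 2 affine steps, its disk has center (-9/20, 3/5), radius 1/45
u3: after 1 affine step, its disk has center (0, 1/2), radius 1/5
u4: after 1 affine step, its disk has center (1/2, 1/2), radius 1/5

u1: center (-9/20, 1/2), radius 1/50; u2: center (-9/20, 3/5), radius 1/45; u3: center (0, 1/2), radius 1/5; u4: center (1/2, 1/2), radius 1/5


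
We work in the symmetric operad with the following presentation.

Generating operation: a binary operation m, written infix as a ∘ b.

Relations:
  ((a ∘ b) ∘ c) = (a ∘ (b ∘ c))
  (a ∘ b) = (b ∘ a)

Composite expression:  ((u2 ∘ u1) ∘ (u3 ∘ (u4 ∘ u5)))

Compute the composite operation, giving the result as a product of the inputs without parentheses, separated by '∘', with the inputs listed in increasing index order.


Key point: m commutes, so take the u-inputs in any fixed order.
(u2 ∘ u1) unparenthesizes to u2 ∘ u1
(u4 ∘ u5) unparenthesizes to u4 ∘ u5
(u3 ∘ (u4 ∘ u5)) unparenthesizes to u3 ∘ u4 ∘ u5
((u2 ∘ u1) ∘ (u3 ∘ (u4 ∘ u5))) unparenthesizes to u2 ∘ u1 ∘ u3 ∘ u4 ∘ u5
rearranged into index order: u1 ∘ u2 ∘ u3 ∘ u4 ∘ u5

u1 ∘ u2 ∘ u3 ∘ u4 ∘ u5


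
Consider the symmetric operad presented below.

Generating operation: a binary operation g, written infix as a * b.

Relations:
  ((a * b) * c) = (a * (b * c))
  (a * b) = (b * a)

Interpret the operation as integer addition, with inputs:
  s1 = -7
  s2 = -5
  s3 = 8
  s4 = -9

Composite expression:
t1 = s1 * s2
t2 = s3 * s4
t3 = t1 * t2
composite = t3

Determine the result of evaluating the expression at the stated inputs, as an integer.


-13

(s1 * s2) = -12
(s3 * s4) = -1
((s1 * s2) * (s3 * s4)) = -13


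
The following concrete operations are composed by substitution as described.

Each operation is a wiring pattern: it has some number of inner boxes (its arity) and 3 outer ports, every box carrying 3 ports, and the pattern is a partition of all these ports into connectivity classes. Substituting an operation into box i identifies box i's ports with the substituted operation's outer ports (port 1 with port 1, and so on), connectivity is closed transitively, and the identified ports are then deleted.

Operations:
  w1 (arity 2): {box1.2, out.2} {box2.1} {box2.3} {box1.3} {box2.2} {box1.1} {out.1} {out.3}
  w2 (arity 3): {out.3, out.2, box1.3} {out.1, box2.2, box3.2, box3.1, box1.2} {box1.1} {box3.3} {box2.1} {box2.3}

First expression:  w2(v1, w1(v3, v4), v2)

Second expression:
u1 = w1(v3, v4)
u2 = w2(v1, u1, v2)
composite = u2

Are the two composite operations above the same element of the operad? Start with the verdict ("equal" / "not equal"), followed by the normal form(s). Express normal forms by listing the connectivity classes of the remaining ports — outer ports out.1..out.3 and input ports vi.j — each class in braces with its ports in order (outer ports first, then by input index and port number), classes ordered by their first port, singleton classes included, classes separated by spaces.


equal; both compose to {out.1, v1.2, v2.1, v2.2, v3.2} {out.2, out.3, v1.3} {v1.1} {v2.3} {v3.1} {v3.3} {v4.1} {v4.2} {v4.3}


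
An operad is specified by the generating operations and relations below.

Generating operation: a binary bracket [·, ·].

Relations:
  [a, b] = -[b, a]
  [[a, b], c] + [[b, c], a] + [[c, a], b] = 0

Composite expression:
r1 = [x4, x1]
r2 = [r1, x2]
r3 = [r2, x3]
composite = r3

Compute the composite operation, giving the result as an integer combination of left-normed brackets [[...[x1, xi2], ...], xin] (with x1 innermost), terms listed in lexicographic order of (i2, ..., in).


Antisymmetry and Jacobi reduce to x1-anchored left-normed brackets.
Composite bracket: [[[x4, x1], x2], x3]
Each bracket splits as ab - ba, giving 8 signed words (2^3 = 8).
The x1-initial words carry the normal form:
  from x1x4x2x3, sign -1: term -[[[x1, x4], x2], x3]

-[[[x1, x4], x2], x3]


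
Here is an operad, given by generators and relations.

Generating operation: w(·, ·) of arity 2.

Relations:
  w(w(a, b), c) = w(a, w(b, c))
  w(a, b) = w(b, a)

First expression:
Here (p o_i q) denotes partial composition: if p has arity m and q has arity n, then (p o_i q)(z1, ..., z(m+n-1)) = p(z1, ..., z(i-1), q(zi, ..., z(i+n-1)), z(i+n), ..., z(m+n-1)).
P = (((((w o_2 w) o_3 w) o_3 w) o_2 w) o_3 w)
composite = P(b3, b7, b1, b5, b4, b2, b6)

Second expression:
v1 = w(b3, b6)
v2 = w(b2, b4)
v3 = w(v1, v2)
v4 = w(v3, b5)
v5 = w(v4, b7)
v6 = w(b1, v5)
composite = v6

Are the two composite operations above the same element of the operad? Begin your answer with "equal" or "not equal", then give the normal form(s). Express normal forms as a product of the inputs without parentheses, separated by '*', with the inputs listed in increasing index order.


equal; both compose to b1 * b2 * b3 * b4 * b5 * b6 * b7


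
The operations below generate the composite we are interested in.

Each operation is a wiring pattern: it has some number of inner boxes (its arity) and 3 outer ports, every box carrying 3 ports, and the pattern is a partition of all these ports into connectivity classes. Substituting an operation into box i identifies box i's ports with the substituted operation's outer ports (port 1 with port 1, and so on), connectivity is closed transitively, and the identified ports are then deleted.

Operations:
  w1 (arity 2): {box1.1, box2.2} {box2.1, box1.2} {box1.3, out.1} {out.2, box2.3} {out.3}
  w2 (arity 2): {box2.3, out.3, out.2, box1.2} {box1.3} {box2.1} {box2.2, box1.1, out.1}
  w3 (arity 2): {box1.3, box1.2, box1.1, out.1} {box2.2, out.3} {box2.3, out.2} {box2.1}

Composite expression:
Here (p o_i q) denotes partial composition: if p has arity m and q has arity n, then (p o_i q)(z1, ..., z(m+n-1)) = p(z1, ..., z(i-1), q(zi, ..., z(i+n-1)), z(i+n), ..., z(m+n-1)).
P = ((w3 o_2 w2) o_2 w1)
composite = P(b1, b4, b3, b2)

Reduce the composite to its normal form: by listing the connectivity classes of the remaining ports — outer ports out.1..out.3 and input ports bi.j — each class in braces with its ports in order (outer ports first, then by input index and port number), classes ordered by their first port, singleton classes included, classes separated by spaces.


{out.1, b1.1, b1.2, b1.3} {out.2, out.3, b2.3, b3.3} {b2.1} {b2.2, b4.3} {b3.1, b4.2} {b3.2, b4.1}


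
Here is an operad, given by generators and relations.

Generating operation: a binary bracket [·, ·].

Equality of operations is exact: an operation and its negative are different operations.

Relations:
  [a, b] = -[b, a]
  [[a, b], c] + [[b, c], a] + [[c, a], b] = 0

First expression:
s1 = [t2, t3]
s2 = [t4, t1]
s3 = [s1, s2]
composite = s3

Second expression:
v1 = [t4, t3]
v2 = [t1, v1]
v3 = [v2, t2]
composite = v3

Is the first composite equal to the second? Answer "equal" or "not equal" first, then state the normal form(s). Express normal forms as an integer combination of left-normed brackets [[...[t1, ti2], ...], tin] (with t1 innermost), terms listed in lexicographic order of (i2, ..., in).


Reducing the first expression gives [[[t1, t4], t2], t3] - [[[t1, t4], t3], t2]
Reducing the second expression gives -[[[t1, t3], t4], t2] + [[[t1, t4], t3], t2]
The normal forms differ: not equal.

not equal; first: [[[t1, t4], t2], t3] - [[[t1, t4], t3], t2]; second: -[[[t1, t3], t4], t2] + [[[t1, t4], t3], t2]


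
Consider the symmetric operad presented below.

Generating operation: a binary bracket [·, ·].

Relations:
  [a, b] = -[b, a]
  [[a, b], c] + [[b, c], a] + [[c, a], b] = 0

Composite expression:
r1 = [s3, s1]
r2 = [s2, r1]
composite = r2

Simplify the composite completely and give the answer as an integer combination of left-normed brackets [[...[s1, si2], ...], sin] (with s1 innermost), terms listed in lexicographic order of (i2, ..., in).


[[s1, s3], s2]

Left-normed coefficients sit on the s1-initial expansion words.
Composite bracket: [s2, [s3, s1]]
Full expansion: 4 signed words from ab - ba (2^2 = 4).
The s1-initial words carry the normal form:
  the word s1s3s2 carries sign +1 and contributes +[[s1, s3], s2]


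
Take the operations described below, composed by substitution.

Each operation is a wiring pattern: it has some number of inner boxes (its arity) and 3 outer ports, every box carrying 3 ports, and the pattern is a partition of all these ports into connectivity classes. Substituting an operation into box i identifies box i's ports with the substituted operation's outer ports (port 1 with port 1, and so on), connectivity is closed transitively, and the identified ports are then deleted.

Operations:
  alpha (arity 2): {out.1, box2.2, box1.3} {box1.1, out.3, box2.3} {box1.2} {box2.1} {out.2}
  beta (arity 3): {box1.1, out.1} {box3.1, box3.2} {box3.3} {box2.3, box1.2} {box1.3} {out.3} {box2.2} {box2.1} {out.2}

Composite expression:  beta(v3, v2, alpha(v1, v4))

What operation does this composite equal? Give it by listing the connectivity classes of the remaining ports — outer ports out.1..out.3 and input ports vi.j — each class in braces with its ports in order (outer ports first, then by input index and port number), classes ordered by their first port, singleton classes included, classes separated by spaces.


Connectivity passes through glued beta-boundaries; trace each wire chain.
composing alpha on (v1, v4), with out.j its own outer ports: {out.1, v1.3, v4.2} {out.2} {out.3, v1.1, v4.3} {v1.2} {v4.1}
composing beta on (v3, v2, v1, v4), with out.j its own outer ports: {out.1, v3.1} {out.2} {out.3} {v1.1, v4.3} {v1.2} {v1.3, v4.2} {v2.1} {v2.2} {v2.3, v3.2} {v3.3} {v4.1}

{out.1, v3.1} {out.2} {out.3} {v1.1, v4.3} {v1.2} {v1.3, v4.2} {v2.1} {v2.2} {v2.3, v3.2} {v3.3} {v4.1}


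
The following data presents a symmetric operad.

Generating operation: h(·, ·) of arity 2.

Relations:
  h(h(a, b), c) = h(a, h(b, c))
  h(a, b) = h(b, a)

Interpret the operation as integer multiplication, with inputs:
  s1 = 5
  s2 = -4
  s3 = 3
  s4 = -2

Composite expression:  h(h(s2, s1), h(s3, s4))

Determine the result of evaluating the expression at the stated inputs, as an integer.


120

h(s2, s1) = -20
h(s3, s4) = -6
h(h(s2, s1), h(s3, s4)) = 120


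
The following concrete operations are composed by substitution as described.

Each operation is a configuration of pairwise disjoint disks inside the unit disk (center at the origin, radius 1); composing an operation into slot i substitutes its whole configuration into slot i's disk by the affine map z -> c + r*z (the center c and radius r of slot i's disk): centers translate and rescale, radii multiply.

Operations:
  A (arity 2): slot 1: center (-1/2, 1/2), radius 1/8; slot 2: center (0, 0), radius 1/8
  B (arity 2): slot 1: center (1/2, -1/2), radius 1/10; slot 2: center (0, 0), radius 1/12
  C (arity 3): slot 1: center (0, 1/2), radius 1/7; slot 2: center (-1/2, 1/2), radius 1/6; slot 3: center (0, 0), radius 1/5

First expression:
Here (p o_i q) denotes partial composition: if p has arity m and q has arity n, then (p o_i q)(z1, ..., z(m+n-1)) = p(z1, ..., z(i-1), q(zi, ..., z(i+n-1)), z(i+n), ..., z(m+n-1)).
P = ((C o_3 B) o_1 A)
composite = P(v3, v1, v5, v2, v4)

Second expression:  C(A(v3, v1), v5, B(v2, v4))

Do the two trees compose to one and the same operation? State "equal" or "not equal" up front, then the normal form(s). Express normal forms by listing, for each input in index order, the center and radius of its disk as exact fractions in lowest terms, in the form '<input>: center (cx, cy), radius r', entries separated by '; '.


equal; both compose to v1: center (0, 1/2), radius 1/56; v2: center (1/10, -1/10), radius 1/50; v3: center (-1/14, 4/7), radius 1/56; v4: center (0, 0), radius 1/60; v5: center (-1/2, 1/2), radius 1/6

In normal form, the first expression is v1: center (0, 1/2), radius 1/56; v2: center (1/10, -1/10), radius 1/50; v3: center (-1/14, 4/7), radius 1/56; v4: center (0, 0), radius 1/60; v5: center (-1/2, 1/2), radius 1/6
In normal form, the second expression is v1: center (0, 1/2), radius 1/56; v2: center (1/10, -1/10), radius 1/50; v3: center (-1/14, 4/7), radius 1/56; v4: center (0, 0), radius 1/60; v5: center (-1/2, 1/2), radius 1/6
Both agree, so they are equal.


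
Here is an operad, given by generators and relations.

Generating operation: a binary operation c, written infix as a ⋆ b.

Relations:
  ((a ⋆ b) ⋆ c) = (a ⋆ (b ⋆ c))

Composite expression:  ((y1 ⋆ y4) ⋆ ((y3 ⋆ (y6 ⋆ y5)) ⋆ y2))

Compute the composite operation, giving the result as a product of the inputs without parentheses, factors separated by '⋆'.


y1 ⋆ y4 ⋆ y3 ⋆ y6 ⋆ y5 ⋆ y2

Associativity of c dissolves the nesting; only the y-input order survives.
(y1 ⋆ y4) unparenthesizes to y1 ⋆ y4
(y6 ⋆ y5) unparenthesizes to y6 ⋆ y5
(y3 ⋆ (y6 ⋆ y5)) unparenthesizes to y3 ⋆ y6 ⋆ y5
((y3 ⋆ (y6 ⋆ y5)) ⋆ y2) unparenthesizes to y3 ⋆ y6 ⋆ y5 ⋆ y2
((y1 ⋆ y4) ⋆ ((y3 ⋆ (y6 ⋆ y5)) ⋆ y2)) unparenthesizes to y1 ⋆ y4 ⋆ y3 ⋆ y6 ⋆ y5 ⋆ y2


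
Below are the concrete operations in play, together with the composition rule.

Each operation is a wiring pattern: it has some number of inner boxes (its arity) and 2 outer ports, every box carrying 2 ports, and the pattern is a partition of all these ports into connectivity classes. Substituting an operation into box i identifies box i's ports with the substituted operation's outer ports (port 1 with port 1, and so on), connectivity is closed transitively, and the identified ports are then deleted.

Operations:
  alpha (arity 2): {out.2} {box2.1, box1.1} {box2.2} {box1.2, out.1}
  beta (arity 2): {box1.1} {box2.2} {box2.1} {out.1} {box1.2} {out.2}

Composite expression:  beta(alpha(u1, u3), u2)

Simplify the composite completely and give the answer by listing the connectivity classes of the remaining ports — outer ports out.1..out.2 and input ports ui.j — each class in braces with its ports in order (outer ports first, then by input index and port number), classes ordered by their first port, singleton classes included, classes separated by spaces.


{out.1} {out.2} {u1.1, u3.1} {u1.2} {u2.1} {u2.2} {u3.2}

Two ports join when wires chain via beta-identified ports.
alpha over (u1, u3) gives {out.1, u1.2} {out.2} {u1.1, u3.1} {u3.2}, out.j being that stage's outer ports
beta over (u1, u3, u2) gives {out.1} {out.2} {u1.1, u3.1} {u1.2} {u2.1} {u2.2} {u3.2}, out.j being that stage's outer ports


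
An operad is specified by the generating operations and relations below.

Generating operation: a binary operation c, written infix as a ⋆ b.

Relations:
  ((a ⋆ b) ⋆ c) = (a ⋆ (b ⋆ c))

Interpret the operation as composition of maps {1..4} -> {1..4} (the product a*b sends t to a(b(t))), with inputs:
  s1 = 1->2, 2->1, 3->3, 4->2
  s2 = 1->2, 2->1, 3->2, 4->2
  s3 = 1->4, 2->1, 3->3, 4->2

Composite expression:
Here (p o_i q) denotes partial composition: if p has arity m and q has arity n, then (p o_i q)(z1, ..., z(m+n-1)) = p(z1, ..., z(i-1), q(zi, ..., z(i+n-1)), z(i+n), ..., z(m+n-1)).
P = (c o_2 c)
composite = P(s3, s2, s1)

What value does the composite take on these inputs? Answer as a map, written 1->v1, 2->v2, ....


(s2 ⋆ s1) = 1->1, 2->2, 3->2, 4->1
(s3 ⋆ (s2 ⋆ s1)) = 1->4, 2->1, 3->1, 4->4

1->4, 2->1, 3->1, 4->4


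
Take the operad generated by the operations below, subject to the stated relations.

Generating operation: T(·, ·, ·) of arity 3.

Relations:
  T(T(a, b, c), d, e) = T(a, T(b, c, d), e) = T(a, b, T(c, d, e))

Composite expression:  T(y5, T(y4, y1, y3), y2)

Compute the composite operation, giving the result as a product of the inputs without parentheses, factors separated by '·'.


y5 · y4 · y1 · y3 · y2

Under associativity of T, the answer is the y's in reading order.
T(y4, y1, y3) collapses to y4 · y1 · y3
T(y5, T(y4, y1, y3), y2) collapses to y5 · y4 · y1 · y3 · y2


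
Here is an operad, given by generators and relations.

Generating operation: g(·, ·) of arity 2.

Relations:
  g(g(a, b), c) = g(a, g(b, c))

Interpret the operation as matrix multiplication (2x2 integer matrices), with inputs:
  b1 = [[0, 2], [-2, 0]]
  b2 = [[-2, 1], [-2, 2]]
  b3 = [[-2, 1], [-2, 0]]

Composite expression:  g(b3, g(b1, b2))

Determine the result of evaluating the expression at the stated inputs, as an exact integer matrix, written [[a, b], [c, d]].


[[12, -10], [8, -8]]

g(b1, b2) = [[-4, 4], [4, -2]]
g(b3, g(b1, b2)) = [[12, -10], [8, -8]]


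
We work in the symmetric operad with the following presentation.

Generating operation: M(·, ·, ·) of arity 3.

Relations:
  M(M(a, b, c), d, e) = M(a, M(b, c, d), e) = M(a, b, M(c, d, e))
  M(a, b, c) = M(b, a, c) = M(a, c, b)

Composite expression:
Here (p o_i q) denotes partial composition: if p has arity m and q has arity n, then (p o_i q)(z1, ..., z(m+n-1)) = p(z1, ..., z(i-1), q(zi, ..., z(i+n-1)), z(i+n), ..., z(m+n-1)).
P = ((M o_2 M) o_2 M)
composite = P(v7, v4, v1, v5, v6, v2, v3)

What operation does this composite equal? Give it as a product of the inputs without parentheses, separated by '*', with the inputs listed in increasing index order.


v1 * v2 * v3 * v4 * v5 * v6 * v7

Key point: M commutes, so take the v-inputs in any fixed order.
M(v4, v1, v5) spells out as v4 * v1 * v5
M(M(v4, v1, v5), v6, v2) spells out as v4 * v1 * v5 * v6 * v2
M(v7, M(M(v4, v1, v5), v6, v2), v3) spells out as v7 * v4 * v1 * v5 * v6 * v2 * v3
rearranged into index order: v1 * v2 * v3 * v4 * v5 * v6 * v7


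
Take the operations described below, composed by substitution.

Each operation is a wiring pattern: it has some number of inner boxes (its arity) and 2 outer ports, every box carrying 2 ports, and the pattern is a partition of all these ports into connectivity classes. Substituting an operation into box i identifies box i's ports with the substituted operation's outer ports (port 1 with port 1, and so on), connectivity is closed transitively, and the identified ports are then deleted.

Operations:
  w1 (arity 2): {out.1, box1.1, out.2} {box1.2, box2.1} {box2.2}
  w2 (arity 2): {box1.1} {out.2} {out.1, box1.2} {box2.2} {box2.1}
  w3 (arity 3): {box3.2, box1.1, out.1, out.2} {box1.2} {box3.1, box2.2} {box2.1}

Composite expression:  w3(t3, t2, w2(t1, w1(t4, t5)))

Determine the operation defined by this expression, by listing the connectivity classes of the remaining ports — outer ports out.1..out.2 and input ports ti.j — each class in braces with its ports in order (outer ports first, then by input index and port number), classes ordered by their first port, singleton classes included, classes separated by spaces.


Two ports join when wires chain via w3-identified ports.
the subtree at w1 composes to {out.1, out.2, t4.1} {t4.2, t5.1} {t5.2} on (t4, t5); out.j = own outer ports
the subtree at w2 composes to {out.1, t1.2} {out.2} {t1.1} {t4.1} {t4.2, t5.1} {t5.2} on (t1, t4, t5); out.j = own outer ports
the subtree at w3 composes to {out.1, out.2, t3.1} {t1.1} {t1.2, t2.2} {t2.1} {t3.2} {t4.1} {t4.2, t5.1} {t5.2} on (t3, t2, t1, t4, t5); out.j = own outer ports

{out.1, out.2, t3.1} {t1.1} {t1.2, t2.2} {t2.1} {t3.2} {t4.1} {t4.2, t5.1} {t5.2}


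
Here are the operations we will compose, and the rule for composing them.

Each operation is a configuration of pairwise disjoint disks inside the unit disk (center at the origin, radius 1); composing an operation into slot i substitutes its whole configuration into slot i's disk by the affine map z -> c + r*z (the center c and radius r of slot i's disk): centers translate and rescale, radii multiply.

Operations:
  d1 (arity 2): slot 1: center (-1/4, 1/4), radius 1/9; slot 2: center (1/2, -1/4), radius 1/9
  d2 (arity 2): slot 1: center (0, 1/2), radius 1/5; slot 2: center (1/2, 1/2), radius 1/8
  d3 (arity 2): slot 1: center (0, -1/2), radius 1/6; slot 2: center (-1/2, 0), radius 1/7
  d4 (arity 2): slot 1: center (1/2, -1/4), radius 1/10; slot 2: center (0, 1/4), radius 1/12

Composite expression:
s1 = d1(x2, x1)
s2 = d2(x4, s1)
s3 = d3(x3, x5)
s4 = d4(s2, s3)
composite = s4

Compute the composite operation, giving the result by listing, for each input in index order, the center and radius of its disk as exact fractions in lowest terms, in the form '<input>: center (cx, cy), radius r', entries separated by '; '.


x1: center (89/160, -13/64), radius 1/720; x2: center (35/64, -63/320), radius 1/720; x3: center (0, 5/24), radius 1/72; x4: center (1/2, -1/5), radius 1/50; x5: center (-1/24, 1/4), radius 1/84

Each x-disk chains the slot maps above it in d4; radii multiply.
input x4: composing its 2 substitution steps yields center (1/2, -1/5), radius 1/50
input x2: composing its 3 substitution steps yields center (35/64, -63/320), radius 1/720
input x1: composing its 3 substitution steps yields center (89/160, -13/64), radius 1/720
input x3: composing its 2 substitution steps yields center (0, 5/24), radius 1/72
input x5: composing its 2 substitution steps yields center (-1/24, 1/4), radius 1/84


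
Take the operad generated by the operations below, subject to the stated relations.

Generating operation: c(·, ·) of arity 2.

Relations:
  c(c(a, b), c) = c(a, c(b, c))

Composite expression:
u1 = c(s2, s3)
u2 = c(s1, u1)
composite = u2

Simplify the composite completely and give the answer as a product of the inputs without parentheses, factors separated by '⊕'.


s1 ⊕ s2 ⊕ s3


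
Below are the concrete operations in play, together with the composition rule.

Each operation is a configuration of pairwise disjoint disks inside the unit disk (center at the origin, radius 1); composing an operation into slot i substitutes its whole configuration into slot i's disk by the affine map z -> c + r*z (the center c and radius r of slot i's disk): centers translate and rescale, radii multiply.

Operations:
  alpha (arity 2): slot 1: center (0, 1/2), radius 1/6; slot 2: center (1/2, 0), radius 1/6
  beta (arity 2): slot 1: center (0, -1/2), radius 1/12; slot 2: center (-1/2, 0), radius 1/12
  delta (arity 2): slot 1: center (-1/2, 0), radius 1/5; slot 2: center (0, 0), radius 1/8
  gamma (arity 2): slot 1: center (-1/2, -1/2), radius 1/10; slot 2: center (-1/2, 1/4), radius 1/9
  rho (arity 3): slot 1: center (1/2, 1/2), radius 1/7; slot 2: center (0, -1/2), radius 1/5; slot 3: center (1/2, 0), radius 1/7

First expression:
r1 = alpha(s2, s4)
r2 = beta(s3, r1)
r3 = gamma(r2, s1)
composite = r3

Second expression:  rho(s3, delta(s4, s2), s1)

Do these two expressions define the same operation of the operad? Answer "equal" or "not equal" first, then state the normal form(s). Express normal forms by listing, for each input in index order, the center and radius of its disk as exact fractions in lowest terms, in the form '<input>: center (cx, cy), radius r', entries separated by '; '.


not equal; first: s1: center (-1/2, 1/4), radius 1/9; s2: center (-11/20, -119/240), radius 1/720; s3: center (-1/2, -11/20), radius 1/120; s4: center (-131/240, -1/2), radius 1/720; second: s1: center (1/2, 0), radius 1/7; s2: center (0, -1/2), radius 1/40; s3: center (1/2, 1/2), radius 1/7; s4: center (-1/10, -1/2), radius 1/25

The first composite normalizes to s1: center (-1/2, 1/4), radius 1/9; s2: center (-11/20, -119/240), radius 1/720; s3: center (-1/2, -11/20), radius 1/120; s4: center (-131/240, -1/2), radius 1/720
The second composite normalizes to s1: center (1/2, 0), radius 1/7; s2: center (0, -1/2), radius 1/40; s3: center (1/2, 1/2), radius 1/7; s4: center (-1/10, -1/2), radius 1/25
No match — not equal.


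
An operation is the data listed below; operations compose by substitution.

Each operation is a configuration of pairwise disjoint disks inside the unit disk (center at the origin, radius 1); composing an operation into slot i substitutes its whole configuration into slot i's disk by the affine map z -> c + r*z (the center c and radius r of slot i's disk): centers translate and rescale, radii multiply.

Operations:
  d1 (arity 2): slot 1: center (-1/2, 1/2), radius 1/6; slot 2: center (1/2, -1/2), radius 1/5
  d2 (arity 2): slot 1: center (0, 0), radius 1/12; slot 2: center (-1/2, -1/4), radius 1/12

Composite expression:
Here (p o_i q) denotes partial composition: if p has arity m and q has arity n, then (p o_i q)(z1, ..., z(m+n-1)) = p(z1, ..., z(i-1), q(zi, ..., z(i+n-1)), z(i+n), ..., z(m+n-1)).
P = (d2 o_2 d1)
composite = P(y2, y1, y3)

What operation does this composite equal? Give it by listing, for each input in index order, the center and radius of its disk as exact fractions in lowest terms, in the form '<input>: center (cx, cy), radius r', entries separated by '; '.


y1: center (-13/24, -5/24), radius 1/72; y2: center (0, 0), radius 1/12; y3: center (-11/24, -7/24), radius 1/60

Follow each y-input down from d2: c' goes to c + r*c', radius to r*r'.
input y2: applying the 1 nested substitution gives center (0, 0), radius 1/12
input y1: applying the 2 nested substitutions gives center (-13/24, -5/24), radius 1/72
input y3: applying the 2 nested substitutions gives center (-11/24, -7/24), radius 1/60
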